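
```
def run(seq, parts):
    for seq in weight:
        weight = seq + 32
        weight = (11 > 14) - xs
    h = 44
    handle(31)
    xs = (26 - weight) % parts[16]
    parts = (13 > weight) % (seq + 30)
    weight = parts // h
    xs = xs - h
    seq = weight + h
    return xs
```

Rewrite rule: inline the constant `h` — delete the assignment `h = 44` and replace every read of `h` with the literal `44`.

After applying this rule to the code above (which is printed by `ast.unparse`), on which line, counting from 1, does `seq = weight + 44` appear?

Transformed code:
def run(seq, parts):
    for seq in weight:
        weight = seq + 32
        weight = (11 > 14) - xs
    handle(31)
    xs = (26 - weight) % parts[16]
    parts = (13 > weight) % (seq + 30)
    weight = parts // 44
    xs = xs - 44
    seq = weight + 44
    return xs

10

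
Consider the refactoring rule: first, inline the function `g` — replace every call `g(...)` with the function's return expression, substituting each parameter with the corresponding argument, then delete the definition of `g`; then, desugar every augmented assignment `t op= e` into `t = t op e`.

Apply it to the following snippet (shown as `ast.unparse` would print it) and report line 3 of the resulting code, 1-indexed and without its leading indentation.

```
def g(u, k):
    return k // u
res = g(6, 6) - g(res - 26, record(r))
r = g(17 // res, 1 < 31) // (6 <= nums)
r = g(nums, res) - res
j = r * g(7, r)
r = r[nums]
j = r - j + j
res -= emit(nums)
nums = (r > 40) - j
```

Transformed code:
res = 6 // 6 - record(r) // (res - 26)
r = (1 < 31) // (17 // res) // (6 <= nums)
r = res // nums - res
j = r * (r // 7)
r = r[nums]
j = r - j + j
res = res - emit(nums)
nums = (r > 40) - j

r = res // nums - res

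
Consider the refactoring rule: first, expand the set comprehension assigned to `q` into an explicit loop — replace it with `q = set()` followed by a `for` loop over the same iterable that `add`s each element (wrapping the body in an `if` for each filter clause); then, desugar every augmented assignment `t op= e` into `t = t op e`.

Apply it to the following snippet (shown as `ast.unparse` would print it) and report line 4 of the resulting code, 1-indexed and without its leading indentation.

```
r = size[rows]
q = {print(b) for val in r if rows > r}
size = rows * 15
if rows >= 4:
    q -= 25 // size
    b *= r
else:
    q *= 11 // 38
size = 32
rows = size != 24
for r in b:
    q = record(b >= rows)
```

if rows > r:

Transformed code:
r = size[rows]
q = set()
for val in r:
    if rows > r:
        q.add(print(b))
size = rows * 15
if rows >= 4:
    q = q - 25 // size
    b = b * r
else:
    q = q * (11 // 38)
size = 32
rows = size != 24
for r in b:
    q = record(b >= rows)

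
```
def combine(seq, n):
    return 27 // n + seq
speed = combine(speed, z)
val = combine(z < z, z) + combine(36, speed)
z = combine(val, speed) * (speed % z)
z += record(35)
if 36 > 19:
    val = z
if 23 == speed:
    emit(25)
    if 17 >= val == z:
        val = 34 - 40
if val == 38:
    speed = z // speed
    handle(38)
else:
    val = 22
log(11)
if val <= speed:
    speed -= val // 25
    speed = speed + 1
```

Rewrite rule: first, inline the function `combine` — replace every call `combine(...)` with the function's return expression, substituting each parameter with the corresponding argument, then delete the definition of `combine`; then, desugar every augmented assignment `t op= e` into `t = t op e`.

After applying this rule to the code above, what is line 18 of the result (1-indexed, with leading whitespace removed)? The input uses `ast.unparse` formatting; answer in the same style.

Transformed code:
speed = 27 // z + speed
val = 27 // z + (z < z) + (27 // speed + 36)
z = (27 // speed + val) * (speed % z)
z = z + record(35)
if 36 > 19:
    val = z
if 23 == speed:
    emit(25)
    if 17 >= val == z:
        val = 34 - 40
if val == 38:
    speed = z // speed
    handle(38)
else:
    val = 22
log(11)
if val <= speed:
    speed = speed - val // 25
    speed = speed + 1

speed = speed - val // 25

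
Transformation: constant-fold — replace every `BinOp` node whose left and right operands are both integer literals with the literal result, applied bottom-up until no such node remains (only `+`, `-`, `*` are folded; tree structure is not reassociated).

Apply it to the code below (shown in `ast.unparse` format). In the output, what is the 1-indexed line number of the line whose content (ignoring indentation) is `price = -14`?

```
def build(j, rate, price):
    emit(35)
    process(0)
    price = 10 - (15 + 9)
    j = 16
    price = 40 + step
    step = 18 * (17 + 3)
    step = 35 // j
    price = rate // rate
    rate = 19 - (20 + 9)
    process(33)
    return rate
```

4

Transformed code:
def build(j, rate, price):
    emit(35)
    process(0)
    price = -14
    j = 16
    price = 40 + step
    step = 360
    step = 35 // j
    price = rate // rate
    rate = -10
    process(33)
    return rate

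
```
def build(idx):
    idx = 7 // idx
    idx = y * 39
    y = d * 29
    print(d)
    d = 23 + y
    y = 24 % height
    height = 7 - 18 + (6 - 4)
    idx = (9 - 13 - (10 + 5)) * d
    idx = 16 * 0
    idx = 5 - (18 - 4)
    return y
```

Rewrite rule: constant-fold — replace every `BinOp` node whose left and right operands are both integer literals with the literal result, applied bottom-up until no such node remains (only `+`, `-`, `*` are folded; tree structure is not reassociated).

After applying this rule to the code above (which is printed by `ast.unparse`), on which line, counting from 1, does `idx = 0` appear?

10

Transformed code:
def build(idx):
    idx = 7 // idx
    idx = y * 39
    y = d * 29
    print(d)
    d = 23 + y
    y = 24 % height
    height = -9
    idx = -19 * d
    idx = 0
    idx = -9
    return y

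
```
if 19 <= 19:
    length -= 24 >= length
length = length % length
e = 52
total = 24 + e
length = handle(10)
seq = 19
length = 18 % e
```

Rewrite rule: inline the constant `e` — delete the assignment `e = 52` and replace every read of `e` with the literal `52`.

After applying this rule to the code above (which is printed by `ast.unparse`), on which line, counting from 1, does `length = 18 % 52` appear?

7

Transformed code:
if 19 <= 19:
    length -= 24 >= length
length = length % length
total = 24 + 52
length = handle(10)
seq = 19
length = 18 % 52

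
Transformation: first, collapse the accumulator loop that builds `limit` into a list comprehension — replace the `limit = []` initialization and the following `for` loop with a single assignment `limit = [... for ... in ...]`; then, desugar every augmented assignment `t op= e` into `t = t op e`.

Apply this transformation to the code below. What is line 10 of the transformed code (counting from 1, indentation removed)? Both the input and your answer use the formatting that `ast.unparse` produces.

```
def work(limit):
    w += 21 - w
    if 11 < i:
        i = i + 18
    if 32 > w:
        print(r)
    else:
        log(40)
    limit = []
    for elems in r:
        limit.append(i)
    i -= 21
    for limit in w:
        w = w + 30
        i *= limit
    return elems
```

Transformed code:
def work(limit):
    w = w + (21 - w)
    if 11 < i:
        i = i + 18
    if 32 > w:
        print(r)
    else:
        log(40)
    limit = [i for elems in r]
    i = i - 21
    for limit in w:
        w = w + 30
        i = i * limit
    return elems

i = i - 21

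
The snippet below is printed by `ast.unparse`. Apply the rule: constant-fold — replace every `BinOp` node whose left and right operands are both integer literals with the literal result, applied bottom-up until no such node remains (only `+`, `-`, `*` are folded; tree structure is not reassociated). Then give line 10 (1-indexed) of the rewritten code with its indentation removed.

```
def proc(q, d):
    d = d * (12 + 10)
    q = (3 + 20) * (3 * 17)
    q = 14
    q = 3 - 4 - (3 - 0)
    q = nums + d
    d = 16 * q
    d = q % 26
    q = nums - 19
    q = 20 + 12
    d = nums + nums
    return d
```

q = 32

Transformed code:
def proc(q, d):
    d = d * 22
    q = 1173
    q = 14
    q = -4
    q = nums + d
    d = 16 * q
    d = q % 26
    q = nums - 19
    q = 32
    d = nums + nums
    return d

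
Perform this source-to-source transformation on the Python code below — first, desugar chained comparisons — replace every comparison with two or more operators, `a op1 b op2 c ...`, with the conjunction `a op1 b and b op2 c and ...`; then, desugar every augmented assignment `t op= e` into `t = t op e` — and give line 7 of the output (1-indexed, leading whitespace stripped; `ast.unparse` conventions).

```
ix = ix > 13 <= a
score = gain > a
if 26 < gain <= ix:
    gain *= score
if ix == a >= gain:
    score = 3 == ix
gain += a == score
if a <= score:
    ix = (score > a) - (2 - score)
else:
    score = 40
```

Transformed code:
ix = ix > 13 and 13 <= a
score = gain > a
if 26 < gain and gain <= ix:
    gain = gain * score
if ix == a and a >= gain:
    score = 3 == ix
gain = gain + (a == score)
if a <= score:
    ix = (score > a) - (2 - score)
else:
    score = 40

gain = gain + (a == score)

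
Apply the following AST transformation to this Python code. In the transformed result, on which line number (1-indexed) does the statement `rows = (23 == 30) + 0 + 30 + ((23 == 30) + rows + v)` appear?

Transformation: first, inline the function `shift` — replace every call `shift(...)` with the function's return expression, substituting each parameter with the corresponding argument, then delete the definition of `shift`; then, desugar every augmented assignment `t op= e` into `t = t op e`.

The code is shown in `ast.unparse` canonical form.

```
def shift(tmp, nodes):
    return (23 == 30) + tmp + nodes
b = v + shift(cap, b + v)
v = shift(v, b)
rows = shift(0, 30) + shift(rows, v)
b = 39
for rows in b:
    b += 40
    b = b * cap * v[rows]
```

3

Transformed code:
b = v + ((23 == 30) + cap + (b + v))
v = (23 == 30) + v + b
rows = (23 == 30) + 0 + 30 + ((23 == 30) + rows + v)
b = 39
for rows in b:
    b = b + 40
    b = b * cap * v[rows]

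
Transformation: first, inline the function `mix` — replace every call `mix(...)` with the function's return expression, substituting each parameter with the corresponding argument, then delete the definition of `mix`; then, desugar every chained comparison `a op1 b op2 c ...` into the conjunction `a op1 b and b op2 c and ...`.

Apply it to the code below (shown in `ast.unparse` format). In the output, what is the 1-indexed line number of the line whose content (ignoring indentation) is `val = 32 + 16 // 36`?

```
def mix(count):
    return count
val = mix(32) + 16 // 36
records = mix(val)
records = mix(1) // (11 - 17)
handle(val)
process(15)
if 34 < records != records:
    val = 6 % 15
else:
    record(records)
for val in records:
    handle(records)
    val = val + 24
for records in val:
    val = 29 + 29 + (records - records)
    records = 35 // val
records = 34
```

Transformed code:
val = 32 + 16 // 36
records = val
records = 1 // (11 - 17)
handle(val)
process(15)
if 34 < records and records != records:
    val = 6 % 15
else:
    record(records)
for val in records:
    handle(records)
    val = val + 24
for records in val:
    val = 29 + 29 + (records - records)
    records = 35 // val
records = 34

1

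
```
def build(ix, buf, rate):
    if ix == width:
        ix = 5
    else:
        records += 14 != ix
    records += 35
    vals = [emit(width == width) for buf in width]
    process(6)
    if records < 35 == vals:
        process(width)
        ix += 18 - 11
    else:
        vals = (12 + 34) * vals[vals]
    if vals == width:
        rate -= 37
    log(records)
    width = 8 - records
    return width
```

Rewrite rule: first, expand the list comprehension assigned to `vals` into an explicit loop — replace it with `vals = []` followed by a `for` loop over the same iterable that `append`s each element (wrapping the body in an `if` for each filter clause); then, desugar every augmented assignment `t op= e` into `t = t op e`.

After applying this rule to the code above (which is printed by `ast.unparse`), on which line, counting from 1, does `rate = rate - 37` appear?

17

Transformed code:
def build(ix, buf, rate):
    if ix == width:
        ix = 5
    else:
        records = records + (14 != ix)
    records = records + 35
    vals = []
    for buf in width:
        vals.append(emit(width == width))
    process(6)
    if records < 35 == vals:
        process(width)
        ix = ix + (18 - 11)
    else:
        vals = (12 + 34) * vals[vals]
    if vals == width:
        rate = rate - 37
    log(records)
    width = 8 - records
    return width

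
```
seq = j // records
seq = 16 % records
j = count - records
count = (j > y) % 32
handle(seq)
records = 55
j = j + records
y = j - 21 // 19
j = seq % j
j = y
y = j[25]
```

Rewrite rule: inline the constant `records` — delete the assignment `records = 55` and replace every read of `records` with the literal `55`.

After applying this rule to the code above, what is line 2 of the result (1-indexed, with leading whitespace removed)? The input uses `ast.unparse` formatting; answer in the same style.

Transformed code:
seq = j // 55
seq = 16 % 55
j = count - 55
count = (j > y) % 32
handle(seq)
j = j + 55
y = j - 21 // 19
j = seq % j
j = y
y = j[25]

seq = 16 % 55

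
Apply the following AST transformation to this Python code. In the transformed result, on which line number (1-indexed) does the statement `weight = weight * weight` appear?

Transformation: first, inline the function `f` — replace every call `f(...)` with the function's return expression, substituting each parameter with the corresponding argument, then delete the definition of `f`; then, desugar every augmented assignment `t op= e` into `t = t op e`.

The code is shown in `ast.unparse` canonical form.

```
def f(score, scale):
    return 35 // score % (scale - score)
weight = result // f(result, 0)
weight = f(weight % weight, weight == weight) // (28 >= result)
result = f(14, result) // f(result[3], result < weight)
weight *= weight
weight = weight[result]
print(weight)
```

4

Transformed code:
weight = result // (35 // result % (0 - result))
weight = 35 // (weight % weight) % ((weight == weight) - weight % weight) // (28 >= result)
result = 35 // 14 % (result - 14) // (35 // result[3] % ((result < weight) - result[3]))
weight = weight * weight
weight = weight[result]
print(weight)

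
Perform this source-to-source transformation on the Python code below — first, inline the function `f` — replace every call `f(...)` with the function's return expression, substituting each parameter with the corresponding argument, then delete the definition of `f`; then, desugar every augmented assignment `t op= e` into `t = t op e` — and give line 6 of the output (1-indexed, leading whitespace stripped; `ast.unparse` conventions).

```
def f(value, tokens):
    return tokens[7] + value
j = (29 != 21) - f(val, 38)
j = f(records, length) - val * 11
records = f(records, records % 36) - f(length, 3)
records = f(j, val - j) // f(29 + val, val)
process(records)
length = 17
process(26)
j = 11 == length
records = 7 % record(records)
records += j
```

length = 17

Transformed code:
j = (29 != 21) - (38[7] + val)
j = length[7] + records - val * 11
records = (records % 36)[7] + records - (3[7] + length)
records = ((val - j)[7] + j) // (val[7] + (29 + val))
process(records)
length = 17
process(26)
j = 11 == length
records = 7 % record(records)
records = records + j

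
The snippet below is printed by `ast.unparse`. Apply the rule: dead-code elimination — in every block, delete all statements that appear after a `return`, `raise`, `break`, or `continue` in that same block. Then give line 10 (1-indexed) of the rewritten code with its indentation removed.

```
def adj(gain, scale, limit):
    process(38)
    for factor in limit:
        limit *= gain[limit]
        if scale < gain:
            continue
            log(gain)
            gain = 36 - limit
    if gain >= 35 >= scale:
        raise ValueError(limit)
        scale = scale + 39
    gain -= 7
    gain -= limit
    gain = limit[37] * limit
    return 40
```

gain -= limit

Transformed code:
def adj(gain, scale, limit):
    process(38)
    for factor in limit:
        limit *= gain[limit]
        if scale < gain:
            continue
    if gain >= 35 >= scale:
        raise ValueError(limit)
    gain -= 7
    gain -= limit
    gain = limit[37] * limit
    return 40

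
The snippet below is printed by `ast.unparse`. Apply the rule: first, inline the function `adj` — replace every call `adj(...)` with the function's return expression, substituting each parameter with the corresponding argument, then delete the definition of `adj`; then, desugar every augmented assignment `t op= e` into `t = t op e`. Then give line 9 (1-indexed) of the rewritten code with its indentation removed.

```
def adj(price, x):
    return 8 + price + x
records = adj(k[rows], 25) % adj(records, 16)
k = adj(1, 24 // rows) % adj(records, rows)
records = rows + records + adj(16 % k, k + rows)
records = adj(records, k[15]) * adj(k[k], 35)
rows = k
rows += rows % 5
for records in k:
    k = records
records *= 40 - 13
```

Transformed code:
records = (8 + k[rows] + 25) % (8 + records + 16)
k = (8 + 1 + 24 // rows) % (8 + records + rows)
records = rows + records + (8 + 16 % k + (k + rows))
records = (8 + records + k[15]) * (8 + k[k] + 35)
rows = k
rows = rows + rows % 5
for records in k:
    k = records
records = records * (40 - 13)

records = records * (40 - 13)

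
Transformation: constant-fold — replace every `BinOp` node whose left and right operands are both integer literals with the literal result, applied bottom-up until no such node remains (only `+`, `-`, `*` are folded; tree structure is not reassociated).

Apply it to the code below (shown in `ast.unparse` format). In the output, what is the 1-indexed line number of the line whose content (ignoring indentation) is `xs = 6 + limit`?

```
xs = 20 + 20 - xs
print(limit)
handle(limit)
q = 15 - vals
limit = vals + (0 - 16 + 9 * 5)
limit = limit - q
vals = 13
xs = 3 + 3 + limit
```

8

Transformed code:
xs = 40 - xs
print(limit)
handle(limit)
q = 15 - vals
limit = vals + 29
limit = limit - q
vals = 13
xs = 6 + limit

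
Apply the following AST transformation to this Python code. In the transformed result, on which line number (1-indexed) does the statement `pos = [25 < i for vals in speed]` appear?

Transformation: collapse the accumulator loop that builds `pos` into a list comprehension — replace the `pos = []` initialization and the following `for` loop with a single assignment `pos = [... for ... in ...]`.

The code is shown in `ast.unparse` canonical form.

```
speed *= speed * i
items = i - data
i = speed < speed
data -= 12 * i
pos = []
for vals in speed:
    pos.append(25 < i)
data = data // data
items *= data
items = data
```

Transformed code:
speed *= speed * i
items = i - data
i = speed < speed
data -= 12 * i
pos = [25 < i for vals in speed]
data = data // data
items *= data
items = data

5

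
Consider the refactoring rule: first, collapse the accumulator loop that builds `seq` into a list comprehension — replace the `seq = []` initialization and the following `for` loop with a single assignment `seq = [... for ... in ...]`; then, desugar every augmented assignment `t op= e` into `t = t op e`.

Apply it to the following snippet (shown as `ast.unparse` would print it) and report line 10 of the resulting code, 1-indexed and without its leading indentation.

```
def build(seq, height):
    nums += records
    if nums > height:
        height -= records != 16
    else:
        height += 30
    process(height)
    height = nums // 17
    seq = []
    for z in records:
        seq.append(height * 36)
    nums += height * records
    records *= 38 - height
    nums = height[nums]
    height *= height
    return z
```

Transformed code:
def build(seq, height):
    nums = nums + records
    if nums > height:
        height = height - (records != 16)
    else:
        height = height + 30
    process(height)
    height = nums // 17
    seq = [height * 36 for z in records]
    nums = nums + height * records
    records = records * (38 - height)
    nums = height[nums]
    height = height * height
    return z

nums = nums + height * records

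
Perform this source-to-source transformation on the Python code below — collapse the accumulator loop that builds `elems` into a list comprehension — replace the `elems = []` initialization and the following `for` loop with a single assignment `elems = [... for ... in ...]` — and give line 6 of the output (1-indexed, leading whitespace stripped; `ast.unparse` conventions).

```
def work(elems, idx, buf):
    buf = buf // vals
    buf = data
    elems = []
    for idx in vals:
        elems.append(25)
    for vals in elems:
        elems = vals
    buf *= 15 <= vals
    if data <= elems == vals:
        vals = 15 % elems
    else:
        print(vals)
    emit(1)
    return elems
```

elems = vals

Transformed code:
def work(elems, idx, buf):
    buf = buf // vals
    buf = data
    elems = [25 for idx in vals]
    for vals in elems:
        elems = vals
    buf *= 15 <= vals
    if data <= elems == vals:
        vals = 15 % elems
    else:
        print(vals)
    emit(1)
    return elems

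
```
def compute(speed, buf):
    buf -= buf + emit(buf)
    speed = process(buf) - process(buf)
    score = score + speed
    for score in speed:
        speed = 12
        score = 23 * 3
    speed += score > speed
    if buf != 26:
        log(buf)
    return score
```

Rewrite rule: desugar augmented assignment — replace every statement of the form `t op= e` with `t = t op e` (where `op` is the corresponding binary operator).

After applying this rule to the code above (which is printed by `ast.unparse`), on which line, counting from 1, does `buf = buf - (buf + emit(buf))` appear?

Transformed code:
def compute(speed, buf):
    buf = buf - (buf + emit(buf))
    speed = process(buf) - process(buf)
    score = score + speed
    for score in speed:
        speed = 12
        score = 23 * 3
    speed = speed + (score > speed)
    if buf != 26:
        log(buf)
    return score

2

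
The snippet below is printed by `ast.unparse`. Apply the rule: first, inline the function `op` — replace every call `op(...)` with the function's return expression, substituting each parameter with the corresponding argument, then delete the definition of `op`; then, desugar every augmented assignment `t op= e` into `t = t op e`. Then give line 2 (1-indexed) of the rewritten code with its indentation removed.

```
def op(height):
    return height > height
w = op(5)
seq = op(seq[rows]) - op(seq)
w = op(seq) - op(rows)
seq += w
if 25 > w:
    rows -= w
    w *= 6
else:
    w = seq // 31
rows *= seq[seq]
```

Transformed code:
w = 5 > 5
seq = (seq[rows] > seq[rows]) - (seq > seq)
w = (seq > seq) - (rows > rows)
seq = seq + w
if 25 > w:
    rows = rows - w
    w = w * 6
else:
    w = seq // 31
rows = rows * seq[seq]

seq = (seq[rows] > seq[rows]) - (seq > seq)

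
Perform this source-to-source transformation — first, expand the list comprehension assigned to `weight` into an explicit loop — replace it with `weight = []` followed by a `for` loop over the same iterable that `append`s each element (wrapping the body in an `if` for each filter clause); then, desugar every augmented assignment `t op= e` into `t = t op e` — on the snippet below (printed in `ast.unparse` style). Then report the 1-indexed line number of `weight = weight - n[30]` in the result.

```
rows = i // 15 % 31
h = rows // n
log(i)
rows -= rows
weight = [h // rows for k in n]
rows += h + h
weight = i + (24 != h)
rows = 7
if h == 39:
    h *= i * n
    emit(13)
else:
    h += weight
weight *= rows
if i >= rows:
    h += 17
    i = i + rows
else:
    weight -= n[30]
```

21

Transformed code:
rows = i // 15 % 31
h = rows // n
log(i)
rows = rows - rows
weight = []
for k in n:
    weight.append(h // rows)
rows = rows + (h + h)
weight = i + (24 != h)
rows = 7
if h == 39:
    h = h * (i * n)
    emit(13)
else:
    h = h + weight
weight = weight * rows
if i >= rows:
    h = h + 17
    i = i + rows
else:
    weight = weight - n[30]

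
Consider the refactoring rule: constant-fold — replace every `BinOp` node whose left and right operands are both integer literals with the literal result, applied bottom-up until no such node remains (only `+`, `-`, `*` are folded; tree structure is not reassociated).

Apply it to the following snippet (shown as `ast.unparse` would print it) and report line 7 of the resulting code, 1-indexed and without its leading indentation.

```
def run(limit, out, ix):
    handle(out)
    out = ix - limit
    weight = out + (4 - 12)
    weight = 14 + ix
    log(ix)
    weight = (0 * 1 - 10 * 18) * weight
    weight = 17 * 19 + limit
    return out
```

weight = -180 * weight

Transformed code:
def run(limit, out, ix):
    handle(out)
    out = ix - limit
    weight = out + -8
    weight = 14 + ix
    log(ix)
    weight = -180 * weight
    weight = 323 + limit
    return out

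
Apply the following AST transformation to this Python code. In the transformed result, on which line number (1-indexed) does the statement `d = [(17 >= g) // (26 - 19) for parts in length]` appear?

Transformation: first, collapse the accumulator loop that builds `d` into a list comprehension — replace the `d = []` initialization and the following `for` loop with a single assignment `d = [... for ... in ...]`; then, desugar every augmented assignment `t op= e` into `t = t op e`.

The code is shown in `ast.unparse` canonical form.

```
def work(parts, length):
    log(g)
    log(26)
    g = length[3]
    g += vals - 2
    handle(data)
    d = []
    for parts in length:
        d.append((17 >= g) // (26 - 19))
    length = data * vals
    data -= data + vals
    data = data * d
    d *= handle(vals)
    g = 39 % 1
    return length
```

7

Transformed code:
def work(parts, length):
    log(g)
    log(26)
    g = length[3]
    g = g + (vals - 2)
    handle(data)
    d = [(17 >= g) // (26 - 19) for parts in length]
    length = data * vals
    data = data - (data + vals)
    data = data * d
    d = d * handle(vals)
    g = 39 % 1
    return length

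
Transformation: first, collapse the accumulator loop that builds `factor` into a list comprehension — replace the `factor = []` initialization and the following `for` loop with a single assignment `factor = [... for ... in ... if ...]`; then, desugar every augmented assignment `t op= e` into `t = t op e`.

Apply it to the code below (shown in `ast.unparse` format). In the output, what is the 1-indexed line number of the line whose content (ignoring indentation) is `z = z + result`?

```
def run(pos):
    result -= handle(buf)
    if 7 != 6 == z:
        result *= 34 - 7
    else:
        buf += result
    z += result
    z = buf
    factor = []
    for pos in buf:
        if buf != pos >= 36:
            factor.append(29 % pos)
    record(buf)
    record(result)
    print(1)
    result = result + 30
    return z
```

Transformed code:
def run(pos):
    result = result - handle(buf)
    if 7 != 6 == z:
        result = result * (34 - 7)
    else:
        buf = buf + result
    z = z + result
    z = buf
    factor = [29 % pos for pos in buf if buf != pos >= 36]
    record(buf)
    record(result)
    print(1)
    result = result + 30
    return z

7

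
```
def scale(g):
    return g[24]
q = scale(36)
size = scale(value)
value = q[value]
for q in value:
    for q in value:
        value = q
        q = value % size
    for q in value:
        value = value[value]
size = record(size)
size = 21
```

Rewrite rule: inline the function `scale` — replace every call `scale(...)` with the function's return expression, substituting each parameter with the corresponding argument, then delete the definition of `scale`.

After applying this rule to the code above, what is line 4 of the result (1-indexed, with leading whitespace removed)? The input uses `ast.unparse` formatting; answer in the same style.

for q in value:

Transformed code:
q = 36[24]
size = value[24]
value = q[value]
for q in value:
    for q in value:
        value = q
        q = value % size
    for q in value:
        value = value[value]
size = record(size)
size = 21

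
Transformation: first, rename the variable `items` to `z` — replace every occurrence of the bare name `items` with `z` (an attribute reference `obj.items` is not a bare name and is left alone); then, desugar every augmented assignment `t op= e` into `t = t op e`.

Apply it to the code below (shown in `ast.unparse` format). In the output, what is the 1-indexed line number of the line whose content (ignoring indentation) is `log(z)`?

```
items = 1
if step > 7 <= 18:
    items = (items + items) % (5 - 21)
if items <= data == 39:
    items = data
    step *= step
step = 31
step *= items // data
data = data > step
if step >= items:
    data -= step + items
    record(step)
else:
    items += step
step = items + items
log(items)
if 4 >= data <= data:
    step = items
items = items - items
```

16

Transformed code:
z = 1
if step > 7 <= 18:
    z = (z + z) % (5 - 21)
if z <= data == 39:
    z = data
    step = step * step
step = 31
step = step * (z // data)
data = data > step
if step >= z:
    data = data - (step + z)
    record(step)
else:
    z = z + step
step = z + z
log(z)
if 4 >= data <= data:
    step = z
z = z - z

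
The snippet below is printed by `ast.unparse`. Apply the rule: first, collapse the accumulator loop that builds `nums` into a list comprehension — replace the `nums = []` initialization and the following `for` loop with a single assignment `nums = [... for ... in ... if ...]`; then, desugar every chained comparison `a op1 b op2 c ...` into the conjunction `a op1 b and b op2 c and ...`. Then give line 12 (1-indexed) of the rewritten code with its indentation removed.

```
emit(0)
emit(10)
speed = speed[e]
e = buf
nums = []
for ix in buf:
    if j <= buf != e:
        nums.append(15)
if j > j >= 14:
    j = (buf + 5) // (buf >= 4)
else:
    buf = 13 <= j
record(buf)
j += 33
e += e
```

e += e

Transformed code:
emit(0)
emit(10)
speed = speed[e]
e = buf
nums = [15 for ix in buf if j <= buf and buf != e]
if j > j and j >= 14:
    j = (buf + 5) // (buf >= 4)
else:
    buf = 13 <= j
record(buf)
j += 33
e += e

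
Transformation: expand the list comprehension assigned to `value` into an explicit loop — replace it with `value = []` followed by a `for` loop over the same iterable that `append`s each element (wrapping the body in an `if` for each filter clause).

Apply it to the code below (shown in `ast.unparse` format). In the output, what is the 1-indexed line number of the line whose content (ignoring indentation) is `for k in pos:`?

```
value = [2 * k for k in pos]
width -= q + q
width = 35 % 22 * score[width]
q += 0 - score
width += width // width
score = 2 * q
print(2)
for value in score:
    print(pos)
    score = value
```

Transformed code:
value = []
for k in pos:
    value.append(2 * k)
width -= q + q
width = 35 % 22 * score[width]
q += 0 - score
width += width // width
score = 2 * q
print(2)
for value in score:
    print(pos)
    score = value

2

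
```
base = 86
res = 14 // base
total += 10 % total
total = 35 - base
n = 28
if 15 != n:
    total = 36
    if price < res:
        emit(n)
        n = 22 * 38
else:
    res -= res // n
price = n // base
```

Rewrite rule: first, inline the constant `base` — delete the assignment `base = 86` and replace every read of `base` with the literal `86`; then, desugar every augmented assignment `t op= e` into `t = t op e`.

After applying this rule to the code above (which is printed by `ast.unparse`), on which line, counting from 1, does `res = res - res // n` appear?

11

Transformed code:
res = 14 // 86
total = total + 10 % total
total = 35 - 86
n = 28
if 15 != n:
    total = 36
    if price < res:
        emit(n)
        n = 22 * 38
else:
    res = res - res // n
price = n // 86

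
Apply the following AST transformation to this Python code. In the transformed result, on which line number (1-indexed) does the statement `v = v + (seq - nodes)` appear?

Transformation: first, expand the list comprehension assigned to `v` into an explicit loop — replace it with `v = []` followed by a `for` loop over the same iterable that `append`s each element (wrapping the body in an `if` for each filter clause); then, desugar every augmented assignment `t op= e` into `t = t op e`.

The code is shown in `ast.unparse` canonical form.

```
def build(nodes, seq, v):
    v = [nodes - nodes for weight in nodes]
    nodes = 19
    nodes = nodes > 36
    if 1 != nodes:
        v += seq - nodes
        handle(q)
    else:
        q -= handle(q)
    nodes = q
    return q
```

Transformed code:
def build(nodes, seq, v):
    v = []
    for weight in nodes:
        v.append(nodes - nodes)
    nodes = 19
    nodes = nodes > 36
    if 1 != nodes:
        v = v + (seq - nodes)
        handle(q)
    else:
        q = q - handle(q)
    nodes = q
    return q

8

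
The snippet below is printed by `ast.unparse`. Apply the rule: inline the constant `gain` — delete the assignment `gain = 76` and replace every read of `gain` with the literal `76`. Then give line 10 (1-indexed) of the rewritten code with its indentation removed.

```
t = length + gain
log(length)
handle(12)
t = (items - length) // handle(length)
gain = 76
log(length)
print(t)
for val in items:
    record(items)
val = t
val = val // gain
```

val = val // 76

Transformed code:
t = length + 76
log(length)
handle(12)
t = (items - length) // handle(length)
log(length)
print(t)
for val in items:
    record(items)
val = t
val = val // 76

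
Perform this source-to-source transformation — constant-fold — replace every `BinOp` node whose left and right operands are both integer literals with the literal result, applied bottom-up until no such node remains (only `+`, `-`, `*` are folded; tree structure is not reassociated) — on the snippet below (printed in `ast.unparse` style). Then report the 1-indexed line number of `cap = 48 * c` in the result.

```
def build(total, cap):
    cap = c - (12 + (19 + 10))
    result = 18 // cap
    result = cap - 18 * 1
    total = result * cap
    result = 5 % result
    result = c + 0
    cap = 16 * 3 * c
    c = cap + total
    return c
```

Transformed code:
def build(total, cap):
    cap = c - 41
    result = 18 // cap
    result = cap - 18
    total = result * cap
    result = 5 % result
    result = c + 0
    cap = 48 * c
    c = cap + total
    return c

8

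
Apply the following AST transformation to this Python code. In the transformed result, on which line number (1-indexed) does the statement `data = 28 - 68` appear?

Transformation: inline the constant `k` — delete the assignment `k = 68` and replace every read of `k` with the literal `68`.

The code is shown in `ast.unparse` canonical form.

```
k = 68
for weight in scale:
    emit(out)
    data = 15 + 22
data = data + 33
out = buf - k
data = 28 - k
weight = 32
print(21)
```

6

Transformed code:
for weight in scale:
    emit(out)
    data = 15 + 22
data = data + 33
out = buf - 68
data = 28 - 68
weight = 32
print(21)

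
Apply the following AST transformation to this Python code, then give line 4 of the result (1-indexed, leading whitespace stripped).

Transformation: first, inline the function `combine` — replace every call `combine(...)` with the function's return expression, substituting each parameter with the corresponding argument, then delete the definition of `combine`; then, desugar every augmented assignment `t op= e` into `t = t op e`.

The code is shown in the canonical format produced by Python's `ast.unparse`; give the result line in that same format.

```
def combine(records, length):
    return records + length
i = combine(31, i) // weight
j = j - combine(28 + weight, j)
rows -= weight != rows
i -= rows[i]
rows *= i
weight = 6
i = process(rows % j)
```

Transformed code:
i = (31 + i) // weight
j = j - (28 + weight + j)
rows = rows - (weight != rows)
i = i - rows[i]
rows = rows * i
weight = 6
i = process(rows % j)

i = i - rows[i]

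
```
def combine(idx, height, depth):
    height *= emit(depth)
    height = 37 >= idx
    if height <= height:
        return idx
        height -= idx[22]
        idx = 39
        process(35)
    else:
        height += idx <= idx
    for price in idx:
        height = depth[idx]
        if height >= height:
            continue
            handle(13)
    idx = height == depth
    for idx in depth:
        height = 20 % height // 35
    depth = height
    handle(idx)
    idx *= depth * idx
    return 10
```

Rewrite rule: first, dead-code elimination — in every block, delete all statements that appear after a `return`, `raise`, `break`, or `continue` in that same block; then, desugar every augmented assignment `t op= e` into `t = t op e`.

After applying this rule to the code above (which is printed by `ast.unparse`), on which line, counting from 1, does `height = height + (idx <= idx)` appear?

Transformed code:
def combine(idx, height, depth):
    height = height * emit(depth)
    height = 37 >= idx
    if height <= height:
        return idx
    else:
        height = height + (idx <= idx)
    for price in idx:
        height = depth[idx]
        if height >= height:
            continue
    idx = height == depth
    for idx in depth:
        height = 20 % height // 35
    depth = height
    handle(idx)
    idx = idx * (depth * idx)
    return 10

7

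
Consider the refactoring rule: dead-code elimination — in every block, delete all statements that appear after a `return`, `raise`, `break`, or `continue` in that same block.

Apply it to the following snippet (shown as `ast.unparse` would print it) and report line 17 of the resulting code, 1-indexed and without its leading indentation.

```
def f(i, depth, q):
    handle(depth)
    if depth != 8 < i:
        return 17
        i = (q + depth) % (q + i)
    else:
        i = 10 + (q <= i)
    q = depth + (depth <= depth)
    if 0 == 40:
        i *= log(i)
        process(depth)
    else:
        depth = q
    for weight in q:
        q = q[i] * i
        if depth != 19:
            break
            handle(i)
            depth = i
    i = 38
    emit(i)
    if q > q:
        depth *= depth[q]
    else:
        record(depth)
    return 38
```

i = 38

Transformed code:
def f(i, depth, q):
    handle(depth)
    if depth != 8 < i:
        return 17
    else:
        i = 10 + (q <= i)
    q = depth + (depth <= depth)
    if 0 == 40:
        i *= log(i)
        process(depth)
    else:
        depth = q
    for weight in q:
        q = q[i] * i
        if depth != 19:
            break
    i = 38
    emit(i)
    if q > q:
        depth *= depth[q]
    else:
        record(depth)
    return 38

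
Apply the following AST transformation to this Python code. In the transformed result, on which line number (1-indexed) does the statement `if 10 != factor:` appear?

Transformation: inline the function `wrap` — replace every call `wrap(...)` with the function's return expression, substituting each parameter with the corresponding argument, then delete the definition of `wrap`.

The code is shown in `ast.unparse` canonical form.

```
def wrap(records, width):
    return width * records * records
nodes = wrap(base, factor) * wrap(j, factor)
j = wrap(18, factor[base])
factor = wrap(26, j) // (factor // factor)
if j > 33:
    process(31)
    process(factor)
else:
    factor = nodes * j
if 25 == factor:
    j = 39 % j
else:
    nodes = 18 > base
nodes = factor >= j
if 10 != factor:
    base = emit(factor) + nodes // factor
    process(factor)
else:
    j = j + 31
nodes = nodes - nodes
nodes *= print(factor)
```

Transformed code:
nodes = factor * base * base * (factor * j * j)
j = factor[base] * 18 * 18
factor = j * 26 * 26 // (factor // factor)
if j > 33:
    process(31)
    process(factor)
else:
    factor = nodes * j
if 25 == factor:
    j = 39 % j
else:
    nodes = 18 > base
nodes = factor >= j
if 10 != factor:
    base = emit(factor) + nodes // factor
    process(factor)
else:
    j = j + 31
nodes = nodes - nodes
nodes *= print(factor)

14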